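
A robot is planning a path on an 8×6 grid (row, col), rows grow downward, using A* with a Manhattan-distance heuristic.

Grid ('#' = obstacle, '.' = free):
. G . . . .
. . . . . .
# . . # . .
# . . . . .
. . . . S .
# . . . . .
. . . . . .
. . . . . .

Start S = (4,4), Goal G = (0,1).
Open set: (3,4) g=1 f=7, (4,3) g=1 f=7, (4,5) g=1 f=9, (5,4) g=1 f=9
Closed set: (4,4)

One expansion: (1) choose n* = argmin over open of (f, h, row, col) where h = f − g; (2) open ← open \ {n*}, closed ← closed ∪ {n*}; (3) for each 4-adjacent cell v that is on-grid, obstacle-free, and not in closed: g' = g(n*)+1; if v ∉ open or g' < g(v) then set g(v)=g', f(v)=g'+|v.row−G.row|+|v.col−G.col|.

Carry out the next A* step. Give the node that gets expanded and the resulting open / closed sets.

expanded=(3,4); open=[(2,4) g=2 f=7, (3,3) g=2 f=7, (3,5) g=2 f=9, (4,3) g=1 f=7, (4,5) g=1 f=9, (5,4) g=1 f=9]; closed=[(3,4), (4,4)]

step 1: expand (3,4) (f=7, h=6) → closed; open now [(2,4) g=2 f=7, (3,3) g=2 f=7, (3,5) g=2 f=9, (4,3) g=1 f=7, (4,5) g=1 f=9, (5,4) g=1 f=9]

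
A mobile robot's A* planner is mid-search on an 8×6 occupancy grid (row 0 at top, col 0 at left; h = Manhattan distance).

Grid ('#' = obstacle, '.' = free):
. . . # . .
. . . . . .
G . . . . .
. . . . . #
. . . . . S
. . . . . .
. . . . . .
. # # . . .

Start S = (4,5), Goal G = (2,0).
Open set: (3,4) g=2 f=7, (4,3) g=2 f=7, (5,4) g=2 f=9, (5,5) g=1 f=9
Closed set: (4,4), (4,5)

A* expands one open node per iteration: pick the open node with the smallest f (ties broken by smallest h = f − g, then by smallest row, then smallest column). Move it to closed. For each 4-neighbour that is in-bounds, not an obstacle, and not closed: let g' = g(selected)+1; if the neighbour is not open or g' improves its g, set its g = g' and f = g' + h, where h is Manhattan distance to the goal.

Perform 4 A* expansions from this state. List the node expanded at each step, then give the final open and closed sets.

step 1: expand (3,4) (f=7, h=5) → closed; open now [(2,4) g=3 f=7, (3,3) g=3 f=7, (4,3) g=2 f=7, (5,4) g=2 f=9, (5,5) g=1 f=9]
step 2: expand (2,4) (f=7, h=4) → closed; open now [(1,4) g=4 f=9, (2,3) g=4 f=7, (2,5) g=4 f=9, (3,3) g=3 f=7, (4,3) g=2 f=7, (5,4) g=2 f=9, (5,5) g=1 f=9]
step 3: expand (2,3) (f=7, h=3) → closed; open now [(1,3) g=5 f=9, (1,4) g=4 f=9, (2,2) g=5 f=7, (2,5) g=4 f=9, (3,3) g=3 f=7, (4,3) g=2 f=7, (5,4) g=2 f=9, (5,5) g=1 f=9]
step 4: expand (2,2) (f=7, h=2) → closed; open now [(1,2) g=6 f=9, (1,3) g=5 f=9, (1,4) g=4 f=9, (2,1) g=6 f=7, (2,5) g=4 f=9, (3,2) g=6 f=9, (3,3) g=3 f=7, (4,3) g=2 f=7, (5,4) g=2 f=9, (5,5) g=1 f=9]

order=[(3,4) → (2,4) → (2,3) → (2,2)]; open=[(1,2) g=6 f=9, (1,3) g=5 f=9, (1,4) g=4 f=9, (2,1) g=6 f=7, (2,5) g=4 f=9, (3,2) g=6 f=9, (3,3) g=3 f=7, (4,3) g=2 f=7, (5,4) g=2 f=9, (5,5) g=1 f=9]; closed=[(2,2), (2,3), (2,4), (3,4), (4,4), (4,5)]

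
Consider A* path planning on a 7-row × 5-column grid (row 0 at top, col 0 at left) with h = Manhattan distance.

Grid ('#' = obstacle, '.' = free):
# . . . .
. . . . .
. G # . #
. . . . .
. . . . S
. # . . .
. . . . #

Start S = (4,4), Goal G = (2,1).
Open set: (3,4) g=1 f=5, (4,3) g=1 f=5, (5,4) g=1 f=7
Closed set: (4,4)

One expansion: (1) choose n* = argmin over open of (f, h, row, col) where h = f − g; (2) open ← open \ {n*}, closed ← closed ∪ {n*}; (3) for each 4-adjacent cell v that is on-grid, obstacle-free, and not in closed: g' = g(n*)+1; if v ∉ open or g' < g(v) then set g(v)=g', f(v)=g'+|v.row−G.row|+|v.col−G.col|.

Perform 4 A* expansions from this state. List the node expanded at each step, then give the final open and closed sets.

order=[(3,4) → (3,3) → (2,3) → (3,2)]; open=[(1,3) g=4 f=7, (3,1) g=4 f=5, (4,2) g=4 f=7, (4,3) g=1 f=5, (5,4) g=1 f=7]; closed=[(2,3), (3,2), (3,3), (3,4), (4,4)]

step 1: expand (3,4) (f=5, h=4) → closed; open now [(3,3) g=2 f=5, (4,3) g=1 f=5, (5,4) g=1 f=7]
step 2: expand (3,3) (f=5, h=3) → closed; open now [(2,3) g=3 f=5, (3,2) g=3 f=5, (4,3) g=1 f=5, (5,4) g=1 f=7]
step 3: expand (2,3) (f=5, h=2) → closed; open now [(1,3) g=4 f=7, (3,2) g=3 f=5, (4,3) g=1 f=5, (5,4) g=1 f=7]
step 4: expand (3,2) (f=5, h=2) → closed; open now [(1,3) g=4 f=7, (3,1) g=4 f=5, (4,2) g=4 f=7, (4,3) g=1 f=5, (5,4) g=1 f=7]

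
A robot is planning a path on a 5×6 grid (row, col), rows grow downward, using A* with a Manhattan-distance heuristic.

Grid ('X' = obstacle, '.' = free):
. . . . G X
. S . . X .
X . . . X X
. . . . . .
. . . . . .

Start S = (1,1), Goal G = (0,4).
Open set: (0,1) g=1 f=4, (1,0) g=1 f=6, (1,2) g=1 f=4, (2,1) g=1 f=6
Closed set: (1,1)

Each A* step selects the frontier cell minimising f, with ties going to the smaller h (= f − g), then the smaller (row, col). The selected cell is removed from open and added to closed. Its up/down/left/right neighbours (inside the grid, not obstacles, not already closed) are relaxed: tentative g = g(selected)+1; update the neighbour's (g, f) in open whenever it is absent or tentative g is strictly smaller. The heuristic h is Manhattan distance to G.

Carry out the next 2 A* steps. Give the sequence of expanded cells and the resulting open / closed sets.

step 1: expand (0,1) (f=4, h=3) → closed; open now [(0,0) g=2 f=6, (0,2) g=2 f=4, (1,0) g=1 f=6, (1,2) g=1 f=4, (2,1) g=1 f=6]
step 2: expand (0,2) (f=4, h=2) → closed; open now [(0,0) g=2 f=6, (0,3) g=3 f=4, (1,0) g=1 f=6, (1,2) g=1 f=4, (2,1) g=1 f=6]

order=[(0,1) → (0,2)]; open=[(0,0) g=2 f=6, (0,3) g=3 f=4, (1,0) g=1 f=6, (1,2) g=1 f=4, (2,1) g=1 f=6]; closed=[(0,1), (0,2), (1,1)]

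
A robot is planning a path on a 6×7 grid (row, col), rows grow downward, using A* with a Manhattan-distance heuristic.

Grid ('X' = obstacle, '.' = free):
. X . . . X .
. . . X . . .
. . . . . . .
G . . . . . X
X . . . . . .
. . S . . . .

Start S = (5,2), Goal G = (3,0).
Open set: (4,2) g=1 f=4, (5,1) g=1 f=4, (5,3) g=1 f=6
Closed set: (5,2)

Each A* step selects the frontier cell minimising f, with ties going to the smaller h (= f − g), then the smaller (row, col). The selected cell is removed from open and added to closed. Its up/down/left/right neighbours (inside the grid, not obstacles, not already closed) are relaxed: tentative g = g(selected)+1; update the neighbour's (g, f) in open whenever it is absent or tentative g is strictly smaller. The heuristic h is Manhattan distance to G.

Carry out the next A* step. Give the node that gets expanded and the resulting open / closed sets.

step 1: expand (4,2) (f=4, h=3) → closed; open now [(3,2) g=2 f=4, (4,1) g=2 f=4, (4,3) g=2 f=6, (5,1) g=1 f=4, (5,3) g=1 f=6]

expanded=(4,2); open=[(3,2) g=2 f=4, (4,1) g=2 f=4, (4,3) g=2 f=6, (5,1) g=1 f=4, (5,3) g=1 f=6]; closed=[(4,2), (5,2)]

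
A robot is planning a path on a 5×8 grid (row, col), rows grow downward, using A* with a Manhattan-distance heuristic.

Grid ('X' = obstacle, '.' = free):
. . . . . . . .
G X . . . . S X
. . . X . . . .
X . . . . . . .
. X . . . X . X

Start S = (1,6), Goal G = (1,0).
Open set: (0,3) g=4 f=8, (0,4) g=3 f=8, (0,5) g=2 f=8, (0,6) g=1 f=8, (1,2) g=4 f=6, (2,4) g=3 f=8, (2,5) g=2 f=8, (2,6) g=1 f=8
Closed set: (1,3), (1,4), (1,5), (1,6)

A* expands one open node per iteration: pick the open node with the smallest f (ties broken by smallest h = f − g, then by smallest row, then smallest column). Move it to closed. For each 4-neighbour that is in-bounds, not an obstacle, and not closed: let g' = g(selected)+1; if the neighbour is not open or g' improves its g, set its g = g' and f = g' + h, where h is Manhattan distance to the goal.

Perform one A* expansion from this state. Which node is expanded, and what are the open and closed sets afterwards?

expanded=(1,2); open=[(0,2) g=5 f=8, (0,3) g=4 f=8, (0,4) g=3 f=8, (0,5) g=2 f=8, (0,6) g=1 f=8, (2,2) g=5 f=8, (2,4) g=3 f=8, (2,5) g=2 f=8, (2,6) g=1 f=8]; closed=[(1,2), (1,3), (1,4), (1,5), (1,6)]

step 1: expand (1,2) (f=6, h=2) → closed; open now [(0,2) g=5 f=8, (0,3) g=4 f=8, (0,4) g=3 f=8, (0,5) g=2 f=8, (0,6) g=1 f=8, (2,2) g=5 f=8, (2,4) g=3 f=8, (2,5) g=2 f=8, (2,6) g=1 f=8]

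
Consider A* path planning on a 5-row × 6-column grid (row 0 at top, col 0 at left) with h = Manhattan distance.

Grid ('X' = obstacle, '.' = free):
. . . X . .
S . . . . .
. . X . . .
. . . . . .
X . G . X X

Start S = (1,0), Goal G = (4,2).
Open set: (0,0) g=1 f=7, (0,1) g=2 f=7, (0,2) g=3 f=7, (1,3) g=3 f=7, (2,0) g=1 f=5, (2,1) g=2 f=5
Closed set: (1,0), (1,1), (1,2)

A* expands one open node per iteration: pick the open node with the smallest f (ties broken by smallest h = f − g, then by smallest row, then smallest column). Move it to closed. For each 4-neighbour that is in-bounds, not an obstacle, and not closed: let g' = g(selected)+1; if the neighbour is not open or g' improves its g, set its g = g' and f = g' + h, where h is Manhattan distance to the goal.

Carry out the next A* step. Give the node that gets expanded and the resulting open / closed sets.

expanded=(2,1); open=[(0,0) g=1 f=7, (0,1) g=2 f=7, (0,2) g=3 f=7, (1,3) g=3 f=7, (2,0) g=1 f=5, (3,1) g=3 f=5]; closed=[(1,0), (1,1), (1,2), (2,1)]

step 1: expand (2,1) (f=5, h=3) → closed; open now [(0,0) g=1 f=7, (0,1) g=2 f=7, (0,2) g=3 f=7, (1,3) g=3 f=7, (2,0) g=1 f=5, (3,1) g=3 f=5]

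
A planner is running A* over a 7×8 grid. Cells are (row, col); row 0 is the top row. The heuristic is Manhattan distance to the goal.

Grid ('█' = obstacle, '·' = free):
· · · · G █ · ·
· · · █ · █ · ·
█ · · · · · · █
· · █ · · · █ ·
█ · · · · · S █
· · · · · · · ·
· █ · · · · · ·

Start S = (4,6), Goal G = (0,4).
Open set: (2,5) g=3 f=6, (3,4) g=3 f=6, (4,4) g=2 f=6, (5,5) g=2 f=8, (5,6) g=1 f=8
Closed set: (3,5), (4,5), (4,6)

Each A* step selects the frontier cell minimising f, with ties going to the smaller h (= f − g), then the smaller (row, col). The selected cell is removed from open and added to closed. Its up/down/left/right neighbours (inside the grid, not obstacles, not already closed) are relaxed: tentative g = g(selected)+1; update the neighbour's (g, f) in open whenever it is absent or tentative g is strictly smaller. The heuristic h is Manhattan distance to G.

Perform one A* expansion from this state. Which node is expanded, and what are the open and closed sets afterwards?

expanded=(2,5); open=[(2,4) g=4 f=6, (2,6) g=4 f=8, (3,4) g=3 f=6, (4,4) g=2 f=6, (5,5) g=2 f=8, (5,6) g=1 f=8]; closed=[(2,5), (3,5), (4,5), (4,6)]

step 1: expand (2,5) (f=6, h=3) → closed; open now [(2,4) g=4 f=6, (2,6) g=4 f=8, (3,4) g=3 f=6, (4,4) g=2 f=6, (5,5) g=2 f=8, (5,6) g=1 f=8]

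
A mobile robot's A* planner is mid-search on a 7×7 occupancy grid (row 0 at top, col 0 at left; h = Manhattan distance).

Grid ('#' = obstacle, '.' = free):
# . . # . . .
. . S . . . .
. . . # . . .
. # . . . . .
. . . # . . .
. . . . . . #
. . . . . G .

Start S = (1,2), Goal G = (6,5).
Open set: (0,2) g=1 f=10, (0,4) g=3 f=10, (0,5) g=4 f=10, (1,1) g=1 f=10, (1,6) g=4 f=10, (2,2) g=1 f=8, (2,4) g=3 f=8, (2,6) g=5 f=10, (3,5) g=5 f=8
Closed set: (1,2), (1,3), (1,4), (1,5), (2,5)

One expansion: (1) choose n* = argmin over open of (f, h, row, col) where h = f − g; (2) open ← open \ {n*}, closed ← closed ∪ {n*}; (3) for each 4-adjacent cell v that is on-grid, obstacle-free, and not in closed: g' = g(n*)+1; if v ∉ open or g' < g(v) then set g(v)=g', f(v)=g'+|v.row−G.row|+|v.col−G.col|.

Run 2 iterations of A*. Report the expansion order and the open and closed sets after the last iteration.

order=[(3,5) → (4,5)]; open=[(0,2) g=1 f=10, (0,4) g=3 f=10, (0,5) g=4 f=10, (1,1) g=1 f=10, (1,6) g=4 f=10, (2,2) g=1 f=8, (2,4) g=3 f=8, (2,6) g=5 f=10, (3,4) g=6 f=10, (3,6) g=6 f=10, (4,4) g=7 f=10, (4,6) g=7 f=10, (5,5) g=7 f=8]; closed=[(1,2), (1,3), (1,4), (1,5), (2,5), (3,5), (4,5)]

step 1: expand (3,5) (f=8, h=3) → closed; open now [(0,2) g=1 f=10, (0,4) g=3 f=10, (0,5) g=4 f=10, (1,1) g=1 f=10, (1,6) g=4 f=10, (2,2) g=1 f=8, (2,4) g=3 f=8, (2,6) g=5 f=10, (3,4) g=6 f=10, (3,6) g=6 f=10, (4,5) g=6 f=8]
step 2: expand (4,5) (f=8, h=2) → closed; open now [(0,2) g=1 f=10, (0,4) g=3 f=10, (0,5) g=4 f=10, (1,1) g=1 f=10, (1,6) g=4 f=10, (2,2) g=1 f=8, (2,4) g=3 f=8, (2,6) g=5 f=10, (3,4) g=6 f=10, (3,6) g=6 f=10, (4,4) g=7 f=10, (4,6) g=7 f=10, (5,5) g=7 f=8]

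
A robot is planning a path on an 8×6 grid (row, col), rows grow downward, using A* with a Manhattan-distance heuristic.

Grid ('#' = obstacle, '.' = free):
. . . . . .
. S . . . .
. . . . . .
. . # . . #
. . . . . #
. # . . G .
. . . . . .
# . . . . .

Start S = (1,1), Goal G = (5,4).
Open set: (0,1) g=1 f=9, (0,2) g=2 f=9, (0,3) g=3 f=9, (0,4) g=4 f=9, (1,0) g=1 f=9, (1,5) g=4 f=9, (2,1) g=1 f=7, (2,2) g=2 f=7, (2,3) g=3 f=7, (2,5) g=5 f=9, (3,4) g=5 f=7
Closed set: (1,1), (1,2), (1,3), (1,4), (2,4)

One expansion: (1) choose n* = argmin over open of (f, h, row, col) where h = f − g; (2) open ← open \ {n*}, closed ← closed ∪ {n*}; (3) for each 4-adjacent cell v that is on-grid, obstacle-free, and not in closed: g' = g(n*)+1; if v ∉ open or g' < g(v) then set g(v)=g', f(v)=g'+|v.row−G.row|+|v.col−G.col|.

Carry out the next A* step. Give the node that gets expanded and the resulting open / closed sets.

expanded=(3,4); open=[(0,1) g=1 f=9, (0,2) g=2 f=9, (0,3) g=3 f=9, (0,4) g=4 f=9, (1,0) g=1 f=9, (1,5) g=4 f=9, (2,1) g=1 f=7, (2,2) g=2 f=7, (2,3) g=3 f=7, (2,5) g=5 f=9, (3,3) g=6 f=9, (4,4) g=6 f=7]; closed=[(1,1), (1,2), (1,3), (1,4), (2,4), (3,4)]

step 1: expand (3,4) (f=7, h=2) → closed; open now [(0,1) g=1 f=9, (0,2) g=2 f=9, (0,3) g=3 f=9, (0,4) g=4 f=9, (1,0) g=1 f=9, (1,5) g=4 f=9, (2,1) g=1 f=7, (2,2) g=2 f=7, (2,3) g=3 f=7, (2,5) g=5 f=9, (3,3) g=6 f=9, (4,4) g=6 f=7]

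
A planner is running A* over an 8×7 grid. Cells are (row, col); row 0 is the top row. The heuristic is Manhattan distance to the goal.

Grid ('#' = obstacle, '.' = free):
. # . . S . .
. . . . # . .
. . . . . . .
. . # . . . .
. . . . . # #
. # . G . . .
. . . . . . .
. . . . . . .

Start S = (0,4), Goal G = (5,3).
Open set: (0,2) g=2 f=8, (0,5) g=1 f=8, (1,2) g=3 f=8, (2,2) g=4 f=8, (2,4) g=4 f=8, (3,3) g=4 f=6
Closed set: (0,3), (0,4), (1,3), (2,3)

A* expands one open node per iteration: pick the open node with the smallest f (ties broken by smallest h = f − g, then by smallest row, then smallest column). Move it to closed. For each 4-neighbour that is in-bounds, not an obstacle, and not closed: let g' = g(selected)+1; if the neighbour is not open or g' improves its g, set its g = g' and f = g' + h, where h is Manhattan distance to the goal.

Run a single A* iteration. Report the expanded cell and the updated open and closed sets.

expanded=(3,3); open=[(0,2) g=2 f=8, (0,5) g=1 f=8, (1,2) g=3 f=8, (2,2) g=4 f=8, (2,4) g=4 f=8, (3,4) g=5 f=8, (4,3) g=5 f=6]; closed=[(0,3), (0,4), (1,3), (2,3), (3,3)]

step 1: expand (3,3) (f=6, h=2) → closed; open now [(0,2) g=2 f=8, (0,5) g=1 f=8, (1,2) g=3 f=8, (2,2) g=4 f=8, (2,4) g=4 f=8, (3,4) g=5 f=8, (4,3) g=5 f=6]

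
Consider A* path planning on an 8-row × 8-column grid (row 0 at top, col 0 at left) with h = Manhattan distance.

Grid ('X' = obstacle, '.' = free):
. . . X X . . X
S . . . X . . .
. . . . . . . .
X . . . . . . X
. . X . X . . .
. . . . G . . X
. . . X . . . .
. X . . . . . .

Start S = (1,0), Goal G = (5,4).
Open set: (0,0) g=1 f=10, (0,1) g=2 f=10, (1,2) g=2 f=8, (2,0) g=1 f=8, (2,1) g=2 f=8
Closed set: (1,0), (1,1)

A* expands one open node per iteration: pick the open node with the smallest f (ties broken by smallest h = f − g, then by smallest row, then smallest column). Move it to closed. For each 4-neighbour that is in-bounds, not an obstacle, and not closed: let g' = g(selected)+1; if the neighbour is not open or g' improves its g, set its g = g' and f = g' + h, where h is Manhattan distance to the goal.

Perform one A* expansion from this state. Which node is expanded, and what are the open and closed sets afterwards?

step 1: expand (1,2) (f=8, h=6) → closed; open now [(0,0) g=1 f=10, (0,1) g=2 f=10, (0,2) g=3 f=10, (1,3) g=3 f=8, (2,0) g=1 f=8, (2,1) g=2 f=8, (2,2) g=3 f=8]

expanded=(1,2); open=[(0,0) g=1 f=10, (0,1) g=2 f=10, (0,2) g=3 f=10, (1,3) g=3 f=8, (2,0) g=1 f=8, (2,1) g=2 f=8, (2,2) g=3 f=8]; closed=[(1,0), (1,1), (1,2)]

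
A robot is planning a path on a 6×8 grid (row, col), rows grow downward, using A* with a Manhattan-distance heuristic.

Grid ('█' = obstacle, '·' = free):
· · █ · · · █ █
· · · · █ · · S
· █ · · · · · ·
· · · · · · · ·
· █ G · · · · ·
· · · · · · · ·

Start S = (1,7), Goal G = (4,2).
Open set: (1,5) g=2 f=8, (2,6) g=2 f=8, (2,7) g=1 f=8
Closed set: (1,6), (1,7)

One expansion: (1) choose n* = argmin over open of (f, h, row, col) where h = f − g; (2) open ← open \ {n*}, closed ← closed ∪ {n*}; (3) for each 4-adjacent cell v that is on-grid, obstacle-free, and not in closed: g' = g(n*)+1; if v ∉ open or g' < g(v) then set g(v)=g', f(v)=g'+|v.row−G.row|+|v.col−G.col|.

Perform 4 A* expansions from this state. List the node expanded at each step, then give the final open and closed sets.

step 1: expand (1,5) (f=8, h=6) → closed; open now [(0,5) g=3 f=10, (2,5) g=3 f=8, (2,6) g=2 f=8, (2,7) g=1 f=8]
step 2: expand (2,5) (f=8, h=5) → closed; open now [(0,5) g=3 f=10, (2,4) g=4 f=8, (2,6) g=2 f=8, (2,7) g=1 f=8, (3,5) g=4 f=8]
step 3: expand (2,4) (f=8, h=4) → closed; open now [(0,5) g=3 f=10, (2,3) g=5 f=8, (2,6) g=2 f=8, (2,7) g=1 f=8, (3,4) g=5 f=8, (3,5) g=4 f=8]
step 4: expand (2,3) (f=8, h=3) → closed; open now [(0,5) g=3 f=10, (1,3) g=6 f=10, (2,2) g=6 f=8, (2,6) g=2 f=8, (2,7) g=1 f=8, (3,3) g=6 f=8, (3,4) g=5 f=8, (3,5) g=4 f=8]

order=[(1,5) → (2,5) → (2,4) → (2,3)]; open=[(0,5) g=3 f=10, (1,3) g=6 f=10, (2,2) g=6 f=8, (2,6) g=2 f=8, (2,7) g=1 f=8, (3,3) g=6 f=8, (3,4) g=5 f=8, (3,5) g=4 f=8]; closed=[(1,5), (1,6), (1,7), (2,3), (2,4), (2,5)]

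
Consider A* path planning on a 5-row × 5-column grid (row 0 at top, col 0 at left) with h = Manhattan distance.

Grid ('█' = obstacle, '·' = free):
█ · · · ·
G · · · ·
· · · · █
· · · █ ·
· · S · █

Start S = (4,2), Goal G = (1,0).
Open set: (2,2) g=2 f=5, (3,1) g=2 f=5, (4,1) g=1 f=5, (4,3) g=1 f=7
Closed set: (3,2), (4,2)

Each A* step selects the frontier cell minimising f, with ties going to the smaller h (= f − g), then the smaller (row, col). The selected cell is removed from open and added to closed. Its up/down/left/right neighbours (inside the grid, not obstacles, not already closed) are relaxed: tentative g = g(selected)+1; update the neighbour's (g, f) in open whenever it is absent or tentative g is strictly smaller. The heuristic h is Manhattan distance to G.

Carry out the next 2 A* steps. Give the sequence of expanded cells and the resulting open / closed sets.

order=[(2,2) → (1,2)]; open=[(0,2) g=4 f=7, (1,1) g=4 f=5, (1,3) g=4 f=7, (2,1) g=3 f=5, (2,3) g=3 f=7, (3,1) g=2 f=5, (4,1) g=1 f=5, (4,3) g=1 f=7]; closed=[(1,2), (2,2), (3,2), (4,2)]

step 1: expand (2,2) (f=5, h=3) → closed; open now [(1,2) g=3 f=5, (2,1) g=3 f=5, (2,3) g=3 f=7, (3,1) g=2 f=5, (4,1) g=1 f=5, (4,3) g=1 f=7]
step 2: expand (1,2) (f=5, h=2) → closed; open now [(0,2) g=4 f=7, (1,1) g=4 f=5, (1,3) g=4 f=7, (2,1) g=3 f=5, (2,3) g=3 f=7, (3,1) g=2 f=5, (4,1) g=1 f=5, (4,3) g=1 f=7]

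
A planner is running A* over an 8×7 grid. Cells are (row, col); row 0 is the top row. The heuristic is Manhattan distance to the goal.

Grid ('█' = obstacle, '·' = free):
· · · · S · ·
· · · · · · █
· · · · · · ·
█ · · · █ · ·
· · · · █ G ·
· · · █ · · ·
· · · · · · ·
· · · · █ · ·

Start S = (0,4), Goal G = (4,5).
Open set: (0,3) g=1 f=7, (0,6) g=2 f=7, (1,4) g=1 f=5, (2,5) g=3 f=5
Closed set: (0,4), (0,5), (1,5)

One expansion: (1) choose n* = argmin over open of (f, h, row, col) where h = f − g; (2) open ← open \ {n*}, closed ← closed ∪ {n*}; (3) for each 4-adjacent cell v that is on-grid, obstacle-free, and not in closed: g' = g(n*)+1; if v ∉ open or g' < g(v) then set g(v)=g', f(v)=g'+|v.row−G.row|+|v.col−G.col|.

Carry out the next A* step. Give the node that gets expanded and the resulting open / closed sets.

step 1: expand (2,5) (f=5, h=2) → closed; open now [(0,3) g=1 f=7, (0,6) g=2 f=7, (1,4) g=1 f=5, (2,4) g=4 f=7, (2,6) g=4 f=7, (3,5) g=4 f=5]

expanded=(2,5); open=[(0,3) g=1 f=7, (0,6) g=2 f=7, (1,4) g=1 f=5, (2,4) g=4 f=7, (2,6) g=4 f=7, (3,5) g=4 f=5]; closed=[(0,4), (0,5), (1,5), (2,5)]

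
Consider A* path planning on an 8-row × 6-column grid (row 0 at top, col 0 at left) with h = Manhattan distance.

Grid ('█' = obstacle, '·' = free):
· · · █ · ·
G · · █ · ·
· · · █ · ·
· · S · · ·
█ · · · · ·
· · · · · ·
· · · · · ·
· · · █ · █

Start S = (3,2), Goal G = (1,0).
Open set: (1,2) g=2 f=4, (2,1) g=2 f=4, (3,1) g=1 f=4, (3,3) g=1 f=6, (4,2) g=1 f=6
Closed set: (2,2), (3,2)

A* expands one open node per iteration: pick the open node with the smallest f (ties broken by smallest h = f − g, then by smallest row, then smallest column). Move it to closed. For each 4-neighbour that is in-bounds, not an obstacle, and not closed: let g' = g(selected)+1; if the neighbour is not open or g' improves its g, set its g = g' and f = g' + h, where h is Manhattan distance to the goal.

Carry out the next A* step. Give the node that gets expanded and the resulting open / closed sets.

step 1: expand (1,2) (f=4, h=2) → closed; open now [(0,2) g=3 f=6, (1,1) g=3 f=4, (2,1) g=2 f=4, (3,1) g=1 f=4, (3,3) g=1 f=6, (4,2) g=1 f=6]

expanded=(1,2); open=[(0,2) g=3 f=6, (1,1) g=3 f=4, (2,1) g=2 f=4, (3,1) g=1 f=4, (3,3) g=1 f=6, (4,2) g=1 f=6]; closed=[(1,2), (2,2), (3,2)]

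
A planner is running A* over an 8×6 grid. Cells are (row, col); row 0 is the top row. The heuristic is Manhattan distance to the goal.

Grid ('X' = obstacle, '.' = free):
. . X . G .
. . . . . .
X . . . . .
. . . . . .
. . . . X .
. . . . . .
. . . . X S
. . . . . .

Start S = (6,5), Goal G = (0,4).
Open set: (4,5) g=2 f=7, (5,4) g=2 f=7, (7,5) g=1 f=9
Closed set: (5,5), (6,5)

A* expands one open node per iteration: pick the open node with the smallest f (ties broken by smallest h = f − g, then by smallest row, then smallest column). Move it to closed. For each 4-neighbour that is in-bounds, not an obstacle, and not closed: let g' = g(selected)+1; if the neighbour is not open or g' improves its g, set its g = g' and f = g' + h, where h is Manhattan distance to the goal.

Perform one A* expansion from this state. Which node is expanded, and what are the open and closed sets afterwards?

step 1: expand (4,5) (f=7, h=5) → closed; open now [(3,5) g=3 f=7, (5,4) g=2 f=7, (7,5) g=1 f=9]

expanded=(4,5); open=[(3,5) g=3 f=7, (5,4) g=2 f=7, (7,5) g=1 f=9]; closed=[(4,5), (5,5), (6,5)]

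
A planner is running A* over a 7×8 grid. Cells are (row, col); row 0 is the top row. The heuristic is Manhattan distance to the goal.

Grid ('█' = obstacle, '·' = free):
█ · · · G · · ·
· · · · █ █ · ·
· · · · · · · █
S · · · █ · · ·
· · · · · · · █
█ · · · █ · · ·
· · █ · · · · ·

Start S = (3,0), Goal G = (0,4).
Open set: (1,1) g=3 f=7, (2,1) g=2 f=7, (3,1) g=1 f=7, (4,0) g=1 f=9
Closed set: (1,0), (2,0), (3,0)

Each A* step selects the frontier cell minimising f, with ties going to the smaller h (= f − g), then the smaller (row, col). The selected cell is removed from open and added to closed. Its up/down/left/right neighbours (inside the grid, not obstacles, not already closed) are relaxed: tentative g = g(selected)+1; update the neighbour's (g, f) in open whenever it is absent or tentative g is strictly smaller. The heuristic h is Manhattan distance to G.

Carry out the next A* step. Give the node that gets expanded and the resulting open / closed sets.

step 1: expand (1,1) (f=7, h=4) → closed; open now [(0,1) g=4 f=7, (1,2) g=4 f=7, (2,1) g=2 f=7, (3,1) g=1 f=7, (4,0) g=1 f=9]

expanded=(1,1); open=[(0,1) g=4 f=7, (1,2) g=4 f=7, (2,1) g=2 f=7, (3,1) g=1 f=7, (4,0) g=1 f=9]; closed=[(1,0), (1,1), (2,0), (3,0)]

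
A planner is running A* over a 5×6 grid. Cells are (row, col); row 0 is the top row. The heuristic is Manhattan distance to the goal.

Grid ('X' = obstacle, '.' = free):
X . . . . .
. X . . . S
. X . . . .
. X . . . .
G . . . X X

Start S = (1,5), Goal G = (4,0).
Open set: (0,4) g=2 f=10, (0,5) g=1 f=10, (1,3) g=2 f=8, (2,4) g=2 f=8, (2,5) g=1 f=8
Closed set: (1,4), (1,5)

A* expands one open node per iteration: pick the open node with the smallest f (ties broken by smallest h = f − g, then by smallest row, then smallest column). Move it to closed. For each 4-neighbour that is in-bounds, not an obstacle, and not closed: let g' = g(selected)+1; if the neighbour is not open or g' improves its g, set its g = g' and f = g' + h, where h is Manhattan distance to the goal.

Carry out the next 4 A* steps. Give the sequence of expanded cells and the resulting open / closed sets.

step 1: expand (1,3) (f=8, h=6) → closed; open now [(0,3) g=3 f=10, (0,4) g=2 f=10, (0,5) g=1 f=10, (1,2) g=3 f=8, (2,3) g=3 f=8, (2,4) g=2 f=8, (2,5) g=1 f=8]
step 2: expand (1,2) (f=8, h=5) → closed; open now [(0,2) g=4 f=10, (0,3) g=3 f=10, (0,4) g=2 f=10, (0,5) g=1 f=10, (2,2) g=4 f=8, (2,3) g=3 f=8, (2,4) g=2 f=8, (2,5) g=1 f=8]
step 3: expand (2,2) (f=8, h=4) → closed; open now [(0,2) g=4 f=10, (0,3) g=3 f=10, (0,4) g=2 f=10, (0,5) g=1 f=10, (2,3) g=3 f=8, (2,4) g=2 f=8, (2,5) g=1 f=8, (3,2) g=5 f=8]
step 4: expand (3,2) (f=8, h=3) → closed; open now [(0,2) g=4 f=10, (0,3) g=3 f=10, (0,4) g=2 f=10, (0,5) g=1 f=10, (2,3) g=3 f=8, (2,4) g=2 f=8, (2,5) g=1 f=8, (3,3) g=6 f=10, (4,2) g=6 f=8]

order=[(1,3) → (1,2) → (2,2) → (3,2)]; open=[(0,2) g=4 f=10, (0,3) g=3 f=10, (0,4) g=2 f=10, (0,5) g=1 f=10, (2,3) g=3 f=8, (2,4) g=2 f=8, (2,5) g=1 f=8, (3,3) g=6 f=10, (4,2) g=6 f=8]; closed=[(1,2), (1,3), (1,4), (1,5), (2,2), (3,2)]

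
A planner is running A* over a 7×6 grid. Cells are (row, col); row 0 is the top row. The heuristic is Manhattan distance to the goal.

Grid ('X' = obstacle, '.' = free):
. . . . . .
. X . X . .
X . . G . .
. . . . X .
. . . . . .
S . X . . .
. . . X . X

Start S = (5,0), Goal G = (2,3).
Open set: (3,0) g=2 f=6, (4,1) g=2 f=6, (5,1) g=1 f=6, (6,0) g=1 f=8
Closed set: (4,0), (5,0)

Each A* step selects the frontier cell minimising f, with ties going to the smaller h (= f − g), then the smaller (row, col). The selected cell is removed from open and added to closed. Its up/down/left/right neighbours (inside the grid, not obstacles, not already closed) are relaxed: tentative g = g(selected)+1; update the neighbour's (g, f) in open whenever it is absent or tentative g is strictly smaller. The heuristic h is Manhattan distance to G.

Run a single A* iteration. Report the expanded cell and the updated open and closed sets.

expanded=(3,0); open=[(3,1) g=3 f=6, (4,1) g=2 f=6, (5,1) g=1 f=6, (6,0) g=1 f=8]; closed=[(3,0), (4,0), (5,0)]

step 1: expand (3,0) (f=6, h=4) → closed; open now [(3,1) g=3 f=6, (4,1) g=2 f=6, (5,1) g=1 f=6, (6,0) g=1 f=8]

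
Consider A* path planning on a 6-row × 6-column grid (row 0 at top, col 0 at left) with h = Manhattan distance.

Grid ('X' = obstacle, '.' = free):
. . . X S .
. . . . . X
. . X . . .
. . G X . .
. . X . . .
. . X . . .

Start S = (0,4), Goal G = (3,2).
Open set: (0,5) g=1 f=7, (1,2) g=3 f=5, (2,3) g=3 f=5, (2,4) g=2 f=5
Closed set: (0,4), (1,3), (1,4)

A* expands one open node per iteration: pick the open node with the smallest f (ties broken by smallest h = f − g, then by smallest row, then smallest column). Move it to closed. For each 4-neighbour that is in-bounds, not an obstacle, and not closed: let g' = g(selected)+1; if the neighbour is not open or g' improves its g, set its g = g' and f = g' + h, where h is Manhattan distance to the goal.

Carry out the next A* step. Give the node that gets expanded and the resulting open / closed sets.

step 1: expand (1,2) (f=5, h=2) → closed; open now [(0,2) g=4 f=7, (0,5) g=1 f=7, (1,1) g=4 f=7, (2,3) g=3 f=5, (2,4) g=2 f=5]

expanded=(1,2); open=[(0,2) g=4 f=7, (0,5) g=1 f=7, (1,1) g=4 f=7, (2,3) g=3 f=5, (2,4) g=2 f=5]; closed=[(0,4), (1,2), (1,3), (1,4)]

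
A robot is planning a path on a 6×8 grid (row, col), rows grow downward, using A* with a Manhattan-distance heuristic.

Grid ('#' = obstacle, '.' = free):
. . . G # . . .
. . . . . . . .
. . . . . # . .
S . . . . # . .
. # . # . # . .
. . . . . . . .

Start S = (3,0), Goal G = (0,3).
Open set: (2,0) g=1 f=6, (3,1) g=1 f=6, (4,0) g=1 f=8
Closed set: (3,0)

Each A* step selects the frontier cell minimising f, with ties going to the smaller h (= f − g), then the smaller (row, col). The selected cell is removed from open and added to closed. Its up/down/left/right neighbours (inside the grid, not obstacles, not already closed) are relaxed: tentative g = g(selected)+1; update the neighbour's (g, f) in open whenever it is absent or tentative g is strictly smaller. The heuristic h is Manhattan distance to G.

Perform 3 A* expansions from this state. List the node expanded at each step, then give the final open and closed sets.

order=[(2,0) → (1,0) → (0,0)]; open=[(0,1) g=4 f=6, (1,1) g=3 f=6, (2,1) g=2 f=6, (3,1) g=1 f=6, (4,0) g=1 f=8]; closed=[(0,0), (1,0), (2,0), (3,0)]

step 1: expand (2,0) (f=6, h=5) → closed; open now [(1,0) g=2 f=6, (2,1) g=2 f=6, (3,1) g=1 f=6, (4,0) g=1 f=8]
step 2: expand (1,0) (f=6, h=4) → closed; open now [(0,0) g=3 f=6, (1,1) g=3 f=6, (2,1) g=2 f=6, (3,1) g=1 f=6, (4,0) g=1 f=8]
step 3: expand (0,0) (f=6, h=3) → closed; open now [(0,1) g=4 f=6, (1,1) g=3 f=6, (2,1) g=2 f=6, (3,1) g=1 f=6, (4,0) g=1 f=8]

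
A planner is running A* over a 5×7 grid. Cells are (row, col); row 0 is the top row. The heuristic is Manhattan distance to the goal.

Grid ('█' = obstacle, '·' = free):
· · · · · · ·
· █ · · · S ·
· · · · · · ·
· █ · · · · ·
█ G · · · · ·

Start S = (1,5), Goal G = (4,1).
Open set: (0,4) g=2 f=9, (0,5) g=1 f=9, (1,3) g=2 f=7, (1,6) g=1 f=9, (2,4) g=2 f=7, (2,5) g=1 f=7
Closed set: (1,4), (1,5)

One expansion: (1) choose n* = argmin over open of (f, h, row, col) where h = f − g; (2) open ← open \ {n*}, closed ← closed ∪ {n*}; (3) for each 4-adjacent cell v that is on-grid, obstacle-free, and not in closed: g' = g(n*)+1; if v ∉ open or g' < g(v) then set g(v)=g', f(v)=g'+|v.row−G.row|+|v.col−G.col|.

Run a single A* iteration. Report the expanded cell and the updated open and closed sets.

expanded=(1,3); open=[(0,3) g=3 f=9, (0,4) g=2 f=9, (0,5) g=1 f=9, (1,2) g=3 f=7, (1,6) g=1 f=9, (2,3) g=3 f=7, (2,4) g=2 f=7, (2,5) g=1 f=7]; closed=[(1,3), (1,4), (1,5)]

step 1: expand (1,3) (f=7, h=5) → closed; open now [(0,3) g=3 f=9, (0,4) g=2 f=9, (0,5) g=1 f=9, (1,2) g=3 f=7, (1,6) g=1 f=9, (2,3) g=3 f=7, (2,4) g=2 f=7, (2,5) g=1 f=7]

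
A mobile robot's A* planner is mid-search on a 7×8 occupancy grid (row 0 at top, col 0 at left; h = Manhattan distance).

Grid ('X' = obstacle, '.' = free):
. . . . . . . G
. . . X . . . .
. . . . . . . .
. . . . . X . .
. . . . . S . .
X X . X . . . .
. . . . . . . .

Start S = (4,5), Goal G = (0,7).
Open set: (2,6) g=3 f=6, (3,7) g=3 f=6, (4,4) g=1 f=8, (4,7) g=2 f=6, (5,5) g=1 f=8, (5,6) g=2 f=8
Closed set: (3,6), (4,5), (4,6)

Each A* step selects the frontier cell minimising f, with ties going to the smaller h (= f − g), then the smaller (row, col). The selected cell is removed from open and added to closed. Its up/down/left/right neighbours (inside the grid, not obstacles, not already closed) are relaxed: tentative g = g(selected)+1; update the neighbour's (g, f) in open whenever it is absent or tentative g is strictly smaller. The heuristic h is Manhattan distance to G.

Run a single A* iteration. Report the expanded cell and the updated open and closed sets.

step 1: expand (2,6) (f=6, h=3) → closed; open now [(1,6) g=4 f=6, (2,5) g=4 f=8, (2,7) g=4 f=6, (3,7) g=3 f=6, (4,4) g=1 f=8, (4,7) g=2 f=6, (5,5) g=1 f=8, (5,6) g=2 f=8]

expanded=(2,6); open=[(1,6) g=4 f=6, (2,5) g=4 f=8, (2,7) g=4 f=6, (3,7) g=3 f=6, (4,4) g=1 f=8, (4,7) g=2 f=6, (5,5) g=1 f=8, (5,6) g=2 f=8]; closed=[(2,6), (3,6), (4,5), (4,6)]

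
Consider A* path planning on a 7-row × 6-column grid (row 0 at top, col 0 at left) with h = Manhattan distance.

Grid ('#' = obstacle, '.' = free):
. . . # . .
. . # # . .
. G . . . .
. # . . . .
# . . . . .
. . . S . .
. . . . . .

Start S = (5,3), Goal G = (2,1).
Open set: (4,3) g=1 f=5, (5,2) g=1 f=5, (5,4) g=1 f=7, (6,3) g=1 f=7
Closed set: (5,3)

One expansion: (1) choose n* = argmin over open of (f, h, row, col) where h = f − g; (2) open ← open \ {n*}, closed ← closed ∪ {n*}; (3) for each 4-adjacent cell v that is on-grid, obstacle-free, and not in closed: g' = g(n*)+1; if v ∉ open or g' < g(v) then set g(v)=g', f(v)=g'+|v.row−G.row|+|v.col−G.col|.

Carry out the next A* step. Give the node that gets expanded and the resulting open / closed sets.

expanded=(4,3); open=[(3,3) g=2 f=5, (4,2) g=2 f=5, (4,4) g=2 f=7, (5,2) g=1 f=5, (5,4) g=1 f=7, (6,3) g=1 f=7]; closed=[(4,3), (5,3)]

step 1: expand (4,3) (f=5, h=4) → closed; open now [(3,3) g=2 f=5, (4,2) g=2 f=5, (4,4) g=2 f=7, (5,2) g=1 f=5, (5,4) g=1 f=7, (6,3) g=1 f=7]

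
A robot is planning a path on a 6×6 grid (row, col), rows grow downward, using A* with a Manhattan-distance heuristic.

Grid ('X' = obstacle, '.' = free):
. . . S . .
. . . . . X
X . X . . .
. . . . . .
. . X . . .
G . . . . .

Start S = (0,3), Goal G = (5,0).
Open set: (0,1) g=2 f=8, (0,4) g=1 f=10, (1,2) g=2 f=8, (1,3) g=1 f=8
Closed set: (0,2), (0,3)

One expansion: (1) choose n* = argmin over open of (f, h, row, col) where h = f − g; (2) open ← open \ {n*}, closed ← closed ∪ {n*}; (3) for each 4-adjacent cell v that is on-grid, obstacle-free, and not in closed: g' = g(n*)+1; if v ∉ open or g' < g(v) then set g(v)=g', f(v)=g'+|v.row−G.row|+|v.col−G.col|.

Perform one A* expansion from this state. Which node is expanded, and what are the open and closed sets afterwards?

expanded=(0,1); open=[(0,0) g=3 f=8, (0,4) g=1 f=10, (1,1) g=3 f=8, (1,2) g=2 f=8, (1,3) g=1 f=8]; closed=[(0,1), (0,2), (0,3)]

step 1: expand (0,1) (f=8, h=6) → closed; open now [(0,0) g=3 f=8, (0,4) g=1 f=10, (1,1) g=3 f=8, (1,2) g=2 f=8, (1,3) g=1 f=8]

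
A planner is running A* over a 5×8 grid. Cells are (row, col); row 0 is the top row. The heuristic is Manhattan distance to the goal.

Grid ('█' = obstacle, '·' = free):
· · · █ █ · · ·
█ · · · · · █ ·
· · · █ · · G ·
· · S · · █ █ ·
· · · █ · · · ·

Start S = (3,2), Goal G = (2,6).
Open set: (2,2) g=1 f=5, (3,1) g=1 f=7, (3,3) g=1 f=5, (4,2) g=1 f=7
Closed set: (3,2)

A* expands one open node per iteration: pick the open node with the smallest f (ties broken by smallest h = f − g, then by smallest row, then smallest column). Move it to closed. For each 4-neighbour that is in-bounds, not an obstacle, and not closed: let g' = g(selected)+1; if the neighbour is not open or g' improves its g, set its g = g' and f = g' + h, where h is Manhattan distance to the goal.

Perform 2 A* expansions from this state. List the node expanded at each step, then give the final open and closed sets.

step 1: expand (2,2) (f=5, h=4) → closed; open now [(1,2) g=2 f=7, (2,1) g=2 f=7, (3,1) g=1 f=7, (3,3) g=1 f=5, (4,2) g=1 f=7]
step 2: expand (3,3) (f=5, h=4) → closed; open now [(1,2) g=2 f=7, (2,1) g=2 f=7, (3,1) g=1 f=7, (3,4) g=2 f=5, (4,2) g=1 f=7]

order=[(2,2) → (3,3)]; open=[(1,2) g=2 f=7, (2,1) g=2 f=7, (3,1) g=1 f=7, (3,4) g=2 f=5, (4,2) g=1 f=7]; closed=[(2,2), (3,2), (3,3)]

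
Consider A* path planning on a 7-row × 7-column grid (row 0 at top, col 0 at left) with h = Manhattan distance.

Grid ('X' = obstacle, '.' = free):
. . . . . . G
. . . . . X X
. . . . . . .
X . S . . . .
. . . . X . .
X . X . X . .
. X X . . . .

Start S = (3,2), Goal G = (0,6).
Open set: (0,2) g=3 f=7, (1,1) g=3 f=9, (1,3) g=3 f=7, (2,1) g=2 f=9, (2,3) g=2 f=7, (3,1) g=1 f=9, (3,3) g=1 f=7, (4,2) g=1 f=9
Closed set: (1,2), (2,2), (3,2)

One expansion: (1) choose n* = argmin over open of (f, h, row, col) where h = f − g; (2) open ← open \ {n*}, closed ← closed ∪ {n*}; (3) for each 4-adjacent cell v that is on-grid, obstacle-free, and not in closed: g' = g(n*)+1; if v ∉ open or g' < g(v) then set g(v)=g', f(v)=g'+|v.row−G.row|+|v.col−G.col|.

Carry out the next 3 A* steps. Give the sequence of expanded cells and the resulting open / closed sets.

order=[(0,2) → (0,3) → (0,4)]; open=[(0,1) g=4 f=9, (0,5) g=6 f=7, (1,1) g=3 f=9, (1,3) g=3 f=7, (1,4) g=6 f=9, (2,1) g=2 f=9, (2,3) g=2 f=7, (3,1) g=1 f=9, (3,3) g=1 f=7, (4,2) g=1 f=9]; closed=[(0,2), (0,3), (0,4), (1,2), (2,2), (3,2)]

step 1: expand (0,2) (f=7, h=4) → closed; open now [(0,1) g=4 f=9, (0,3) g=4 f=7, (1,1) g=3 f=9, (1,3) g=3 f=7, (2,1) g=2 f=9, (2,3) g=2 f=7, (3,1) g=1 f=9, (3,3) g=1 f=7, (4,2) g=1 f=9]
step 2: expand (0,3) (f=7, h=3) → closed; open now [(0,1) g=4 f=9, (0,4) g=5 f=7, (1,1) g=3 f=9, (1,3) g=3 f=7, (2,1) g=2 f=9, (2,3) g=2 f=7, (3,1) g=1 f=9, (3,3) g=1 f=7, (4,2) g=1 f=9]
step 3: expand (0,4) (f=7, h=2) → closed; open now [(0,1) g=4 f=9, (0,5) g=6 f=7, (1,1) g=3 f=9, (1,3) g=3 f=7, (1,4) g=6 f=9, (2,1) g=2 f=9, (2,3) g=2 f=7, (3,1) g=1 f=9, (3,3) g=1 f=7, (4,2) g=1 f=9]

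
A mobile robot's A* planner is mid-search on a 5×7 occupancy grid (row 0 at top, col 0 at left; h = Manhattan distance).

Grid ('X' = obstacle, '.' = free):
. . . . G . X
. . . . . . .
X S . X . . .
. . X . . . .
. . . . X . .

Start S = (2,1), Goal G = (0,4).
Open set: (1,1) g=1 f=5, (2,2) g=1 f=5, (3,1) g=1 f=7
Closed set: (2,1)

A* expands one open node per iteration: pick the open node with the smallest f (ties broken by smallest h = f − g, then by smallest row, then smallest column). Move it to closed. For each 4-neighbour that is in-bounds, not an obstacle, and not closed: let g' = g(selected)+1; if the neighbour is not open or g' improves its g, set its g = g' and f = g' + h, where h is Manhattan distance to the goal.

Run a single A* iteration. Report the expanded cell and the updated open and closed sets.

expanded=(1,1); open=[(0,1) g=2 f=5, (1,0) g=2 f=7, (1,2) g=2 f=5, (2,2) g=1 f=5, (3,1) g=1 f=7]; closed=[(1,1), (2,1)]

step 1: expand (1,1) (f=5, h=4) → closed; open now [(0,1) g=2 f=5, (1,0) g=2 f=7, (1,2) g=2 f=5, (2,2) g=1 f=5, (3,1) g=1 f=7]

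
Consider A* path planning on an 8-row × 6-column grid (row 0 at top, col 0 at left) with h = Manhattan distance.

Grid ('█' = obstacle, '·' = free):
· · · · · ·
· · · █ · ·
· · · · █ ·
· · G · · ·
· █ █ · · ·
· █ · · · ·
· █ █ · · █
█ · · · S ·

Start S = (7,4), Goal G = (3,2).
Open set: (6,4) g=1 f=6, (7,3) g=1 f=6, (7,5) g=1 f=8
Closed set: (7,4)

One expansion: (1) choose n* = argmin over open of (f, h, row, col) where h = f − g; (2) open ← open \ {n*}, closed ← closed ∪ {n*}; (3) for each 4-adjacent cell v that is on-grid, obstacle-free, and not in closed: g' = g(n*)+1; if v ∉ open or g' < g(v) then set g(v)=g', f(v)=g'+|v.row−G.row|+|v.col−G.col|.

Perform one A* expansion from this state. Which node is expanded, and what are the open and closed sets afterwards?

step 1: expand (6,4) (f=6, h=5) → closed; open now [(5,4) g=2 f=6, (6,3) g=2 f=6, (7,3) g=1 f=6, (7,5) g=1 f=8]

expanded=(6,4); open=[(5,4) g=2 f=6, (6,3) g=2 f=6, (7,3) g=1 f=6, (7,5) g=1 f=8]; closed=[(6,4), (7,4)]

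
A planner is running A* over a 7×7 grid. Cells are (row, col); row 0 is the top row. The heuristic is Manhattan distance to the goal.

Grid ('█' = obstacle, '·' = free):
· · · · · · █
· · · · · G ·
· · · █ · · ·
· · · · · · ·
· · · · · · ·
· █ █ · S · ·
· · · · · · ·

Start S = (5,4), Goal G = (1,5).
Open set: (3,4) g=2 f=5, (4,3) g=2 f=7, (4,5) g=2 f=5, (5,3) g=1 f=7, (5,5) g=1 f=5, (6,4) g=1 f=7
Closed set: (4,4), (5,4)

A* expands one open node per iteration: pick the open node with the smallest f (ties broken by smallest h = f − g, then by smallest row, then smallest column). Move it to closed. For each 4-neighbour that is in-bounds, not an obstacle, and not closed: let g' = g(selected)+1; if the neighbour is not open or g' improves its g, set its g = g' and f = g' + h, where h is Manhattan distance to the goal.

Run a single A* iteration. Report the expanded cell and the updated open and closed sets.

expanded=(3,4); open=[(2,4) g=3 f=5, (3,3) g=3 f=7, (3,5) g=3 f=5, (4,3) g=2 f=7, (4,5) g=2 f=5, (5,3) g=1 f=7, (5,5) g=1 f=5, (6,4) g=1 f=7]; closed=[(3,4), (4,4), (5,4)]

step 1: expand (3,4) (f=5, h=3) → closed; open now [(2,4) g=3 f=5, (3,3) g=3 f=7, (3,5) g=3 f=5, (4,3) g=2 f=7, (4,5) g=2 f=5, (5,3) g=1 f=7, (5,5) g=1 f=5, (6,4) g=1 f=7]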